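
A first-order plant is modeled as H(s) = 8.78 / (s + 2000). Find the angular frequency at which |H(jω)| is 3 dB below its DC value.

2000 rad/s

For a single-pole low-pass, the −3 dB point is at the pole: ω = 2000 rad/s.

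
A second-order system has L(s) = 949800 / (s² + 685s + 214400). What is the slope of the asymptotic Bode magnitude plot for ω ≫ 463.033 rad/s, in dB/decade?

With 0 zeros and 2 poles, the high-frequency asymptotic slope is 20 × (0 − 2) = -40 dB/decade.

-40 dB/decade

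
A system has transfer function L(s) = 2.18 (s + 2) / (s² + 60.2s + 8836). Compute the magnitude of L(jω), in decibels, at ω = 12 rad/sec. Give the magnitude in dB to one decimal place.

|j12 + 2| = √(12² + 2²) = 12.17
|(j12)² + 60.2(j12) + 8836| = |8692 + j722.4| = 8722
|L(j12)| = 2.18 × 12.17 / 8722 = 0.0030407
20 log₁₀(0.0030407) = -50.34 dB

-50.3 dB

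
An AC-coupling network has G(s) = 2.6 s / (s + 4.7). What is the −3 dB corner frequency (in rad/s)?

For a single-pole high-pass, the −3 dB point is at the pole: ω = 4.7 rad/s.

4.7 rad/s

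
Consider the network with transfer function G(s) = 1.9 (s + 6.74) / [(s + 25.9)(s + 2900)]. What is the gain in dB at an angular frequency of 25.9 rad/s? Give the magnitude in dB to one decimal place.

-66.4 dB

|j25.9 + 6.74| = √(25.9² + 6.74²) = 26.76
|j25.9 + 25.9| = √(25.9² + 25.9²) = 36.63
|j25.9 + 2900| = √(25.9² + 2900²) = 2900
|G(j25.9)| = 1.9 × 26.76 / (36.63 × 2900) = 0.00047869
20 log₁₀(0.00047869) = -66.40 dB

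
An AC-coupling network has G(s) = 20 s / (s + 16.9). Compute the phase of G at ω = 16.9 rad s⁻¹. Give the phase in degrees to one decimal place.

45.0°

∠(j16.9) = 90.00°
∠(j16.9 + 16.9) = arctan(16.9/16.9) = 45.00°
∠G(j16.9) = 90.00° − 45.00° = 45.00°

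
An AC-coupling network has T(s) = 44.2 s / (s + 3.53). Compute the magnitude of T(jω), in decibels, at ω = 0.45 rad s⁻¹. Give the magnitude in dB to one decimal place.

|j0.45| = 0.45
|j0.45 + 3.53| = √(0.45² + 3.53²) = 3.559
|T(j0.45)| = 44.2 × 0.45 / 3.559 = 5.5893
20 log₁₀(5.5893) = 14.95 dB

14.9 dB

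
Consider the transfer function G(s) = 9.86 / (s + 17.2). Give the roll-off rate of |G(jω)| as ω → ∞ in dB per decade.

With 0 zeros and 1 pole, the high-frequency asymptotic slope is 20 × (0 − 1) = -20 dB/decade.

-20 dB/decade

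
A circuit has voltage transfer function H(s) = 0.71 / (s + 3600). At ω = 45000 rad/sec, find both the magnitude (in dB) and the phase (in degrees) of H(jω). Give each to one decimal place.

|j45000 + 3600| = √(45000² + 3600²) = 4.514e+04
|H(j45000)| = 0.71 / 4.514e+04 = 1.5728e-05
20 log₁₀(1.5728e-05) = -96.07 dB
∠(j45000 + 3600) = arctan(45000/3600) = 85.43°
∠H(j45000) = −85.43° = -85.43°

|H| = -96.1 dB, ∠H = -85.4 deg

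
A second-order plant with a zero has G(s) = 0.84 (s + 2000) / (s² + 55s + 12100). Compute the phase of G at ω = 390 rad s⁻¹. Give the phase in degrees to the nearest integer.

-160°

∠(j390 + 2000) = arctan(390/2000) = 11.03°
∠[(j390)² + 55(j390) + 12100] = ∠[-1.4e+05 + j21450] = 171.29°
∠G(j390) = 11.03° − 171.29° = -160.25°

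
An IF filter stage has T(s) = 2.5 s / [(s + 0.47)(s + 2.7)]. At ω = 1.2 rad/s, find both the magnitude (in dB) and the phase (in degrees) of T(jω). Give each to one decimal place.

|j1.2| = 1.2
|j1.2 + 0.47| = √(1.2² + 0.47²) = 1.289
|j1.2 + 2.7| = √(1.2² + 2.7²) = 2.955
|T(j1.2)| = 2.5 × 1.2 / (1.289 × 2.955) = 0.78785
20 log₁₀(0.78785) = -2.07 dB
∠(j1.2) = 90.00°
∠(j1.2 + 0.47) = arctan(1.2/0.47) = 68.61°
∠(j1.2 + 2.7) = arctan(1.2/2.7) = 23.96°
∠T(j1.2) = 90.00° − (68.61° + 23.96°) = -2.57°

|T| = -2.1 dB, ∠T = -2.6°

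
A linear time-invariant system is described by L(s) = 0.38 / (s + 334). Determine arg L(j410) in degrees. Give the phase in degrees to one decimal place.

-50.8°

∠(j410 + 334) = arctan(410/334) = 50.83°
∠L(j410) = −50.83° = -50.83°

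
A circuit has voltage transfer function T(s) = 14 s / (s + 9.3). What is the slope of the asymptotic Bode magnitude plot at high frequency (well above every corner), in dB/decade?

0 dB/decade

With 1 zero and 1 pole, the high-frequency asymptotic slope is 20 × (1 − 1) = 0 dB/decade.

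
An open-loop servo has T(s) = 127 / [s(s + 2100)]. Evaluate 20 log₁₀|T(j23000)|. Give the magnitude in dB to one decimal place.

|j23000 + 2100| = √(23000² + 2100²) = 2.31e+04
|j23000| = 2.3e+04
|T(j23000)| = 127 / (2.31e+04 × 2.3e+04) = 2.3908e-07
20 log₁₀(2.3908e-07) = -132.43 dB

-132.4 dB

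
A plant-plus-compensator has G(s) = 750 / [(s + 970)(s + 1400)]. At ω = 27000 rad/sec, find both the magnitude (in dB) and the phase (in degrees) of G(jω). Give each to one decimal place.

|j27000 + 970| = √(27000² + 970²) = 2.702e+04
|j27000 + 1400| = √(27000² + 1400²) = 2.704e+04
|G(j27000)| = 750 / (2.702e+04 × 2.704e+04) = 1.0268e-06
20 log₁₀(1.0268e-06) = -119.77 dB
∠(j27000 + 970) = arctan(27000/970) = 87.94°
∠(j27000 + 1400) = arctan(27000/1400) = 87.03°
∠G(j27000) = − (87.94° + 87.03°) = -174.97°

|G| = -119.8 dB, ∠G = -175.0°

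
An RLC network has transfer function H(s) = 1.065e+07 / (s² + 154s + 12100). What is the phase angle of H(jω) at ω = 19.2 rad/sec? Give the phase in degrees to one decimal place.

∠[(j19.2)² + 154(j19.2) + 12100] = ∠[11731 + j2956.8] = 14.15°
∠H(j19.2) = −14.15° = -14.15°

-14.1°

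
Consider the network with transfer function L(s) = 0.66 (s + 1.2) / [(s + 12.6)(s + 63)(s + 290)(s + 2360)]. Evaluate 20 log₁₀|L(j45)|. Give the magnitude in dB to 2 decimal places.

-158.52 dB

|j45 + 1.2| = √(45² + 1.2²) = 45.02
|j45 + 12.6| = √(45² + 12.6²) = 46.73
|j45 + 63| = √(45² + 63²) = 77.42
|j45 + 290| = √(45² + 290²) = 293.5
|j45 + 2360| = √(45² + 2360²) = 2360
|L(j45)| = 0.66 × 45.02 / (46.73 × 77.42 × 293.5 × 2360) = 1.1855e-08
20 log₁₀(1.1855e-08) = -158.522 dB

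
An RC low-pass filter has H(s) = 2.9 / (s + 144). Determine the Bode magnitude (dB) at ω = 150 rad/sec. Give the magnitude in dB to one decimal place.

-37.1 dB

|j150 + 144| = √(150² + 144²) = 207.9
|H(j150)| = 2.9 / 207.9 = 0.013947
20 log₁₀(0.013947) = -37.11 dB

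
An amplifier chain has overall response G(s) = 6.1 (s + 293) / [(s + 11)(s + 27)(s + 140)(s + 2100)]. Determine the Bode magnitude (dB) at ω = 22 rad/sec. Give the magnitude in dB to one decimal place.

|j22 + 293| = √(22² + 293²) = 293.8
|j22 + 11| = √(22² + 11²) = 24.6
|j22 + 27| = √(22² + 27²) = 34.83
|j22 + 140| = √(22² + 140²) = 141.7
|j22 + 2100| = √(22² + 2100²) = 2100
|G(j22)| = 6.1 × 293.8 / (24.6 × 34.83 × 141.7 × 2100) = 7.0298e-06
20 log₁₀(7.0298e-06) = -103.06 dB

-103.1 dB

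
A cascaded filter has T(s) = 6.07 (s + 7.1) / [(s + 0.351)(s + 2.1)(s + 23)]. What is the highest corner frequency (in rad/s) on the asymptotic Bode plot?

23 rad/s

Break frequencies occur at each pole and zero magnitude: 0.351 rad/s, 2.1 rad/s, 7.1 rad/s, 23 rad/s.
The highest is 23 rad/s.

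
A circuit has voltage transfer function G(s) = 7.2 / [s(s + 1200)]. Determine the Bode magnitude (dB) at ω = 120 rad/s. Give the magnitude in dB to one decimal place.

|j120 + 1200| = √(120² + 1200²) = 1206
|j120| = 120
|G(j120)| = 7.2 / (1206 × 120) = 4.9752e-05
20 log₁₀(4.9752e-05) = -86.06 dB

-86.1 dB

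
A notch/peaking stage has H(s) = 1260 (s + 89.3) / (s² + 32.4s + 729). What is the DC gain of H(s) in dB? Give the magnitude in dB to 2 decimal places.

H(0) = 1260 × 89.3 / 729 = 154.35
20 log₁₀(154.35) = 43.770 dB

43.77 dB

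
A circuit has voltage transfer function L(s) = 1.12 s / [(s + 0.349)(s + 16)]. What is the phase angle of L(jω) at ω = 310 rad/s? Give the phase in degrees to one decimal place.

-87.0 deg

∠(j310) = 90.00°
∠(j310 + 0.349) = arctan(310/0.349) = 89.94°
∠(j310 + 16) = arctan(310/16) = 87.05°
∠L(j310) = 90.00° − (89.94° + 87.05°) = -86.98°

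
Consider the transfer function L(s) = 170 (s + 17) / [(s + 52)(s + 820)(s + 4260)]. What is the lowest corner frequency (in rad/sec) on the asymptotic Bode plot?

Break frequencies occur at each pole and zero magnitude: 17 rad/sec, 52 rad/sec, 820 rad/sec, 4260 rad/sec.
The lowest is 17 rad/sec.

17 rad/sec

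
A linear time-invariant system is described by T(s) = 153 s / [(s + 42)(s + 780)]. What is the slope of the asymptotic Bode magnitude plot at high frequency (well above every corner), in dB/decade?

-20 dB/decade

With 1 zero and 2 poles, the high-frequency asymptotic slope is 20 × (1 − 2) = -20 dB/decade.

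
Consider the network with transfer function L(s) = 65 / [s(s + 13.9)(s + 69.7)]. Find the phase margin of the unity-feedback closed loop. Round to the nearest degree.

Gain crossover: |L(jω)| = 1 at ω ≈ 0.0671 rad/sec.
∠L(j0.0671) = −90° − arctan(0.0671/13.9) − arctan(0.0671/69.7) ≈ -90.33°
PM = 180° + (-90.33°) = 89.67°

90°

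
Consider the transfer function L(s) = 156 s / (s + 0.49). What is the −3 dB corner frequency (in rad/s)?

0.49 rad/s

For a single-pole high-pass, the −3 dB point is at the pole: ω = 0.49 rad/s.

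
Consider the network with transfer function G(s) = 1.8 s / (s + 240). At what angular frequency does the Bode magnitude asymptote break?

240 rad/s

The single real pole at s = −240 gives a corner at ω = 240 rad/s.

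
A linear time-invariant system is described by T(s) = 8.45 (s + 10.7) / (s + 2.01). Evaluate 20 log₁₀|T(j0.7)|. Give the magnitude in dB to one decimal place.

|j0.7 + 10.7| = √(0.7² + 10.7²) = 10.72
|j0.7 + 2.01| = √(0.7² + 2.01²) = 2.128
|T(j0.7)| = 8.45 × 10.72 / 2.128 = 42.571
20 log₁₀(42.571) = 32.58 dB

32.6 dB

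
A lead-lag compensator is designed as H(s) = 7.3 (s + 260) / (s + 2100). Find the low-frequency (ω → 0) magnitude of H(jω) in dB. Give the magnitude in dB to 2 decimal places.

H(0) = 7.3 × 260 / 2100 = 0.90381
20 log₁₀(0.90381) = -0.878 dB

-0.88 dB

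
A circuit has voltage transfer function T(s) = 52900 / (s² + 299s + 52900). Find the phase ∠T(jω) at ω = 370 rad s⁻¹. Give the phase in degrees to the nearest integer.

∠[(j370)² + 299(j370) + 52900] = ∠[-84000 + j1.1063e+05] = 127.21°
∠T(j370) = −127.21° = -127.21°

-127°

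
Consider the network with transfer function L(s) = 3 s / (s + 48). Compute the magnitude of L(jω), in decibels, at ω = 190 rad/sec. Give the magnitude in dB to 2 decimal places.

9.27 dB

|j190| = 190
|j190 + 48| = √(190² + 48²) = 196
|L(j190)| = 3 × 190 / 196 = 2.9086
20 log₁₀(2.9086) = 9.274 dB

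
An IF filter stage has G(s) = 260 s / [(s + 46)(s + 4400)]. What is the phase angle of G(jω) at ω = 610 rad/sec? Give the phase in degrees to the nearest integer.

-4°

∠(j610) = 90.00°
∠(j610 + 46) = arctan(610/46) = 85.69°
∠(j610 + 4400) = arctan(610/4400) = 7.89°
∠G(j610) = 90.00° − (85.69° + 7.89°) = -3.58°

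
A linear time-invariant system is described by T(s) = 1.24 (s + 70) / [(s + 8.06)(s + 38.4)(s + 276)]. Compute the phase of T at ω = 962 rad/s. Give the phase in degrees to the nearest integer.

∠(j962 + 70) = arctan(962/70) = 85.84°
∠(j962 + 8.06) = arctan(962/8.06) = 89.52°
∠(j962 + 38.4) = arctan(962/38.4) = 87.71°
∠(j962 + 276) = arctan(962/276) = 73.99°
∠T(j962) = 85.84° − (89.52° + 87.71° + 73.99°) = -165.39°

-165°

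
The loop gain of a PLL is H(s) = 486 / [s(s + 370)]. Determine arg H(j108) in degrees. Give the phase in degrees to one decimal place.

∠(j108 + 370) = arctan(108/370) = 16.27°
∠(j108) = 90.00°
∠H(j108) = − (16.27° + 90.00°) = -106.27°

-106.3°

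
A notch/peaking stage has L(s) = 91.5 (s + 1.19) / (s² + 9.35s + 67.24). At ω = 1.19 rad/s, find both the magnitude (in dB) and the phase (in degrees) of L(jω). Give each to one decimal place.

|j1.19 + 1.19| = √(1.19² + 1.19²) = 1.683
|(j1.19)² + 9.35(j1.19) + 67.24| = |65.824 + j11.126| = 66.76
|L(j1.19)| = 91.5 × 1.683 / 66.76 = 2.3067
20 log₁₀(2.3067) = 7.26 dB
∠(j1.19 + 1.19) = arctan(1.19/1.19) = 45.00°
∠[(j1.19)² + 9.35(j1.19) + 67.24] = ∠[65.824 + j11.126] = 9.59°
∠L(j1.19) = 45.00° − 9.59° = 35.41°

|L| = 7.3 dB, ∠L = 35.4°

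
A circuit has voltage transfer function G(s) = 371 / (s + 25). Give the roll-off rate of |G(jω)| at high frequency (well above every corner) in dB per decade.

-20 dB/decade

With 0 zeros and 1 pole, the high-frequency asymptotic slope is 20 × (0 − 1) = -20 dB/decade.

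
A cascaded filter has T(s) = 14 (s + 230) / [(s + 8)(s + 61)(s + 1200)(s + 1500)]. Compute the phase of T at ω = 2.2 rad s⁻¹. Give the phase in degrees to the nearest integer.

∠(j2.2 + 230) = arctan(2.2/230) = 0.55°
∠(j2.2 + 8) = arctan(2.2/8) = 15.38°
∠(j2.2 + 61) = arctan(2.2/61) = 2.07°
∠(j2.2 + 1200) = arctan(2.2/1200) = 0.11°
∠(j2.2 + 1500) = arctan(2.2/1500) = 0.08°
∠T(j2.2) = 0.55° − (15.38° + 2.07° + 0.11° + 0.08°) = -17.08°

-17°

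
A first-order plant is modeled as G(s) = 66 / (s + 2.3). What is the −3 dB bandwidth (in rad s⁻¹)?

2.3 rad s⁻¹

For a single-pole low-pass, the −3 dB point is at the pole: ω = 2.3 rad s⁻¹.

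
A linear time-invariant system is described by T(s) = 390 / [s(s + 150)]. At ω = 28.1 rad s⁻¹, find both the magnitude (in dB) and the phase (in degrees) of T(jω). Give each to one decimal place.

|j28.1 + 150| = √(28.1² + 150²) = 152.6
|j28.1| = 28.1
|T(j28.1)| = 390 / (152.6 × 28.1) = 0.090945
20 log₁₀(0.090945) = -20.82 dB
∠(j28.1 + 150) = arctan(28.1/150) = 10.61°
∠(j28.1) = 90.00°
∠T(j28.1) = − (10.61° + 90.00°) = -100.61°

|T| = -20.8 dB, ∠T = -100.6°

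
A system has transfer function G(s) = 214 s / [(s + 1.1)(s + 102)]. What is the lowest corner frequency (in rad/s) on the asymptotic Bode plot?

1.1 rad/s

Break frequencies occur at each pole and zero magnitude: 1.1 rad/s, 102 rad/s.
The lowest is 1.1 rad/s.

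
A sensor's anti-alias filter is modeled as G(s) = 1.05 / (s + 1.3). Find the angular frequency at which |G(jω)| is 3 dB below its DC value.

1.3 rad/s

For a single-pole low-pass, the −3 dB point is at the pole: ω = 1.3 rad/s.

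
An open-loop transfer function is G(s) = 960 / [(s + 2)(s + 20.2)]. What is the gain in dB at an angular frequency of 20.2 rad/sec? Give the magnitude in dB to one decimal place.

|j20.2 + 2| = √(20.2² + 2²) = 20.3
|j20.2 + 20.2| = √(20.2² + 20.2²) = 28.57
|G(j20.2)| = 960 / (20.3 × 28.57) = 1.6555
20 log₁₀(1.6555) = 4.38 dB

4.4 dB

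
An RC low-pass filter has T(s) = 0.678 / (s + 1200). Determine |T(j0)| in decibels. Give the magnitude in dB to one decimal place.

T(0) = 0.678 / 1200 = 0.000565
20 log₁₀(0.000565) = -64.96 dB

-65.0 dB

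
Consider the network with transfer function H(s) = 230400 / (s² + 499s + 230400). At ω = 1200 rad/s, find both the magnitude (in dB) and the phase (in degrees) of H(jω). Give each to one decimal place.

|(j1200)² + 499(j1200) + 230400| = |-1.2096e+06 + j5.988e+05| = 1.35e+06
|H(j1200)| = 230400 / 1.35e+06 = 0.1707
20 log₁₀(0.1707) = -15.36 dB
∠[(j1200)² + 499(j1200) + 230400] = ∠[-1.2096e+06 + j5.988e+05] = 153.66°
∠H(j1200) = −153.66° = -153.66°

|H| = -15.4 dB, ∠H = -153.7°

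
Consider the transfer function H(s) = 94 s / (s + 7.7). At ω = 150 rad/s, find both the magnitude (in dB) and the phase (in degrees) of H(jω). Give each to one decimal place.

|j150| = 150
|j150 + 7.7| = √(150² + 7.7²) = 150.2
|H(j150)| = 94 × 150 / 150.2 = 93.876
20 log₁₀(93.876) = 39.45 dB
∠(j150) = 90.00°
∠(j150 + 7.7) = arctan(150/7.7) = 87.06°
∠H(j150) = 90.00° − 87.06° = 2.94°

|H| = 39.5 dB, ∠H = 2.9°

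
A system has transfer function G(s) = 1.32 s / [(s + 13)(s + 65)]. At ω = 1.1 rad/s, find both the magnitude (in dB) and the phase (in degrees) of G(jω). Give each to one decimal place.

|G| = -55.3 dB, ∠G = 84.2°

|j1.1| = 1.1
|j1.1 + 13| = √(1.1² + 13²) = 13.05
|j1.1 + 65| = √(1.1² + 65²) = 65.01
|G(j1.1)| = 1.32 × 1.1 / (13.05 × 65.01) = 0.001712
20 log₁₀(0.001712) = -55.33 dB
∠(j1.1) = 90.00°
∠(j1.1 + 13) = arctan(1.1/13) = 4.84°
∠(j1.1 + 65) = arctan(1.1/65) = 0.97°
∠G(j1.1) = 90.00° − (4.84° + 0.97°) = 84.19°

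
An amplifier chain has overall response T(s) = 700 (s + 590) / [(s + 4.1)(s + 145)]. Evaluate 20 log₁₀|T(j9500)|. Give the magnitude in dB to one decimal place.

-22.6 dB

|j9500 + 590| = √(9500² + 590²) = 9518
|j9500 + 4.1| = √(9500² + 4.1²) = 9500
|j9500 + 145| = √(9500² + 145²) = 9501
|T(j9500)| = 700 × 9518 / (9500 × 9501) = 0.073818
20 log₁₀(0.073818) = -22.64 dB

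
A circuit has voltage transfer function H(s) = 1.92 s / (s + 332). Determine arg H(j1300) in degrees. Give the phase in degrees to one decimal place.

∠(j1300) = 90.00°
∠(j1300 + 332) = arctan(1300/332) = 75.67°
∠H(j1300) = 90.00° − 75.67° = 14.33°

14.3°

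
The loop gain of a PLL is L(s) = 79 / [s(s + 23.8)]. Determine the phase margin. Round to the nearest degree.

82°

Gain crossover: |L(jω)| = 1 at ω ≈ 3.29 rad/sec.
∠L(j3.29) = −90° − arctan(3.29/23.8) ≈ -97.87°
PM = 180° + (-97.87°) = 82.13°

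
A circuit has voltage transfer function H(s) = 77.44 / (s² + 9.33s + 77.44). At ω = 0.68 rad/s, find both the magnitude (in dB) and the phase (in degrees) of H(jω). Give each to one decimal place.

|(j0.68)² + 9.33(j0.68) + 77.44| = |76.978 + j6.3444| = 77.24
|H(j0.68)| = 77.44 / 77.24 = 1.0026
20 log₁₀(1.0026) = 0.02 dB
∠[(j0.68)² + 9.33(j0.68) + 77.44] = ∠[76.978 + j6.3444] = 4.71°
∠H(j0.68) = −4.71° = -4.71°

|H| = 0.0 dB, ∠H = -4.7°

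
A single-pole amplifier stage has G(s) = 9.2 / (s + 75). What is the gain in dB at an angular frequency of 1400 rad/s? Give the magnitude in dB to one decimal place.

|j1400 + 75| = √(1400² + 75²) = 1402
|G(j1400)| = 9.2 / 1402 = 0.006562
20 log₁₀(0.006562) = -43.66 dB

-43.7 dB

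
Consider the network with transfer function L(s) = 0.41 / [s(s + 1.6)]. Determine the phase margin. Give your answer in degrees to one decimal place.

81.0°

Gain crossover: |L(jω)| = 1 at ω ≈ 0.253 rad s⁻¹.
∠L(j0.253) = −90° − arctan(0.253/1.6) ≈ -98.99°
PM = 180° + (-98.99°) = 81.01°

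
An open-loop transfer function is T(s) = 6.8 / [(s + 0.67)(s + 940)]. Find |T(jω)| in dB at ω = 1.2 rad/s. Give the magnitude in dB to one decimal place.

-45.6 dB

|j1.2 + 0.67| = √(1.2² + 0.67²) = 1.374
|j1.2 + 940| = √(1.2² + 940²) = 940
|T(j1.2)| = 6.8 / (1.374 × 940) = 0.0052635
20 log₁₀(0.0052635) = -45.57 dB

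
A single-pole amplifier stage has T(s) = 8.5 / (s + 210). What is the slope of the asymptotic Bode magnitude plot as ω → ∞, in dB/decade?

With 0 zeros and 1 pole, the high-frequency asymptotic slope is 20 × (0 − 1) = -20 dB/decade.

-20 dB/decade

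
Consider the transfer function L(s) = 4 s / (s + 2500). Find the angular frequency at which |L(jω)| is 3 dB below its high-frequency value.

2500 rad/s

For a single-pole high-pass, the −3 dB point is at the pole: ω = 2500 rad/s.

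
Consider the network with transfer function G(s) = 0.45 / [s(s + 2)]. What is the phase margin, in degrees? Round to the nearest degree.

Gain crossover: |G(jω)| = 1 at ω ≈ 0.224 rad s⁻¹.
∠G(j0.224) = −90° − arctan(0.224/2) ≈ -96.38°
PM = 180° + (-96.38°) = 83.62°

84 deg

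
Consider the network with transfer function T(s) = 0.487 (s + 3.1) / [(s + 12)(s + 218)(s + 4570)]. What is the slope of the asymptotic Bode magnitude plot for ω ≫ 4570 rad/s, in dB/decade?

-40 dB/decade

With 1 zero and 3 poles, the high-frequency asymptotic slope is 20 × (1 − 3) = -40 dB/decade.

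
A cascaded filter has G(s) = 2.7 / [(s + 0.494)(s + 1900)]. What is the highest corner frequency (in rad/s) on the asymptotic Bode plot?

Break frequencies occur at each pole and zero magnitude: 0.494 rad/s, 1900 rad/s.
The highest is 1900 rad/s.

1900 rad/s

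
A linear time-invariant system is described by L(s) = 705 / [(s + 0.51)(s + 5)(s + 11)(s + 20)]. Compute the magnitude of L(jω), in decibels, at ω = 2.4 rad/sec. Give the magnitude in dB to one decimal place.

-12.8 dB

|j2.4 + 0.51| = √(2.4² + 0.51²) = 2.454
|j2.4 + 5| = √(2.4² + 5²) = 5.546
|j2.4 + 11| = √(2.4² + 11²) = 11.26
|j2.4 + 20| = √(2.4² + 20²) = 20.14
|L(j2.4)| = 705 / (2.454 × 5.546 × 11.26 × 20.14) = 0.22844
20 log₁₀(0.22844) = -12.82 dB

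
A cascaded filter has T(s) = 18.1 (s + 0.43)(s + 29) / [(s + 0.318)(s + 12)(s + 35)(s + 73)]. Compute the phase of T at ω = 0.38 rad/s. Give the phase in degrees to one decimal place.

-10.6°

∠(j0.38 + 0.43) = arctan(0.38/0.43) = 41.47°
∠(j0.38 + 29) = arctan(0.38/29) = 0.75°
∠(j0.38 + 0.318) = arctan(0.38/0.318) = 50.08°
∠(j0.38 + 12) = arctan(0.38/12) = 1.81°
∠(j0.38 + 35) = arctan(0.38/35) = 0.62°
∠(j0.38 + 73) = arctan(0.38/73) = 0.30°
∠T(j0.38) = 41.47° + 0.75° − (50.08° + 1.81° + 0.62° + 0.30°) = -10.59°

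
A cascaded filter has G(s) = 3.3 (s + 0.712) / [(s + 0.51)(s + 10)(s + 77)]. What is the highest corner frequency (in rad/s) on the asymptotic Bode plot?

77 rad/s

Break frequencies occur at each pole and zero magnitude: 0.51 rad/s, 0.712 rad/s, 10 rad/s, 77 rad/s.
The highest is 77 rad/s.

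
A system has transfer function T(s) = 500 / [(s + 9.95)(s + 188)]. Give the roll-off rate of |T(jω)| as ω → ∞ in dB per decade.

-40 dB/decade

With 0 zeros and 2 poles, the high-frequency asymptotic slope is 20 × (0 − 2) = -40 dB/decade.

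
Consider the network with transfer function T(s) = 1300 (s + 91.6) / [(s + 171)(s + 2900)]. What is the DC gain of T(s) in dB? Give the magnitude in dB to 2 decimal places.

-12.39 dB

T(0) = 1300 × 91.6 / (171 × 2900) = 0.24013
20 log₁₀(0.24013) = -12.391 dB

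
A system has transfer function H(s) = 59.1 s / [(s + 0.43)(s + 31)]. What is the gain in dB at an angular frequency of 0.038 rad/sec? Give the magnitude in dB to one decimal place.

|j0.038| = 0.038
|j0.038 + 0.43| = √(0.038² + 0.43²) = 0.4317
|j0.038 + 31| = √(0.038² + 31²) = 31
|H(j0.038)| = 59.1 × 0.038 / (0.4317 × 31) = 0.16782
20 log₁₀(0.16782) = -15.50 dB

-15.5 dB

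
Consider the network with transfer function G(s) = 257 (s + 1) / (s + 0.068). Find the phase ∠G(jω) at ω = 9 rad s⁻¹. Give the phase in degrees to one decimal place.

∠(j9 + 1) = arctan(9/1) = 83.66°
∠(j9 + 0.068) = arctan(9/0.068) = 89.57°
∠G(j9) = 83.66° − 89.57° = -5.91°

-5.9°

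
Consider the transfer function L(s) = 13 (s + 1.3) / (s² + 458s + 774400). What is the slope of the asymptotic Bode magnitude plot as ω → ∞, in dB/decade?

With 1 zero and 2 poles, the high-frequency asymptotic slope is 20 × (1 − 2) = -20 dB/decade.

-20 dB/decade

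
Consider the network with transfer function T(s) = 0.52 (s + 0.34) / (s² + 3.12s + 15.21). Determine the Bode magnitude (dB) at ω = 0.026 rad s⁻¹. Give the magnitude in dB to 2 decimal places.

|j0.026 + 0.34| = √(0.026² + 0.34²) = 0.341
|(j0.026)² + 3.12(j0.026) + 15.21| = |15.209 + j0.08112| = 15.21
|T(j0.026)| = 0.52 × 0.341 / 15.21 = 0.011658
20 log₁₀(0.011658) = -38.667 dB

-38.67 dB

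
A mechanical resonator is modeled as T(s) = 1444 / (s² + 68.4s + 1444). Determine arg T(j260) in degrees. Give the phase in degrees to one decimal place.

-165.0°

∠[(j260)² + 68.4(j260) + 1444] = ∠[-66156 + j17784] = 164.95°
∠T(j260) = −164.95° = -164.95°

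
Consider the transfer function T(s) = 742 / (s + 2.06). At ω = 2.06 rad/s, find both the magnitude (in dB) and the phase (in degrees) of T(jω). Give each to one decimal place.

|T| = 48.1 dB, ∠T = -45.0°

|j2.06 + 2.06| = √(2.06² + 2.06²) = 2.913
|T(j2.06)| = 742 / 2.913 = 254.7
20 log₁₀(254.7) = 48.12 dB
∠(j2.06 + 2.06) = arctan(2.06/2.06) = 45.00°
∠T(j2.06) = −45.00° = -45.00°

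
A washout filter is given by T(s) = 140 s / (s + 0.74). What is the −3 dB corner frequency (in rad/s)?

For a single-pole high-pass, the −3 dB point is at the pole: ω = 0.74 rad/s.

0.74 rad/s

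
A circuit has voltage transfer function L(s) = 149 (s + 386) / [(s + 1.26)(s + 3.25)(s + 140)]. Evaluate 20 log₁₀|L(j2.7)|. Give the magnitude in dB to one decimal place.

|j2.7 + 386| = √(2.7² + 386²) = 386
|j2.7 + 1.26| = √(2.7² + 1.26²) = 2.98
|j2.7 + 3.25| = √(2.7² + 3.25²) = 4.225
|j2.7 + 140| = √(2.7² + 140²) = 140
|L(j2.7)| = 149 × 386 / (2.98 × 4.225 × 140) = 32.627
20 log₁₀(32.627) = 30.27 dB

30.3 dB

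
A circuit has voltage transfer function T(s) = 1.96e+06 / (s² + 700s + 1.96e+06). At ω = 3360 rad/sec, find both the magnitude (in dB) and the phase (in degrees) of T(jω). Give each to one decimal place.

|T| = -13.8 dB, ∠T = -165.9°

|(j3360)² + 700(j3360) + 1.96e+06| = |-9.3296e+06 + j2.352e+06| = 9.622e+06
|T(j3360)| = 1.96e+06 / 9.622e+06 = 0.20371
20 log₁₀(0.20371) = -13.82 dB
∠[(j3360)² + 700(j3360) + 1.96e+06] = ∠[-9.3296e+06 + j2.352e+06] = 165.85°
∠T(j3360) = −165.85° = -165.85°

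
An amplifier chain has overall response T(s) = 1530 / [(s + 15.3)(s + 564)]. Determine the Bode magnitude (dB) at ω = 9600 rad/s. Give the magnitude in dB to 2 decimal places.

|j9600 + 15.3| = √(9600² + 15.3²) = 9600
|j9600 + 564| = √(9600² + 564²) = 9617
|T(j9600)| = 1530 / (9600 × 9617) = 1.6573e-05
20 log₁₀(1.6573e-05) = -95.612 dB

-95.61 dB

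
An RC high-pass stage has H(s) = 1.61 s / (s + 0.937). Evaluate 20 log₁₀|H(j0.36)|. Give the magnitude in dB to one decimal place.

-4.8 dB

|j0.36| = 0.36
|j0.36 + 0.937| = √(0.36² + 0.937²) = 1.004
|H(j0.36)| = 1.61 × 0.36 / 1.004 = 0.57742
20 log₁₀(0.57742) = -4.77 dB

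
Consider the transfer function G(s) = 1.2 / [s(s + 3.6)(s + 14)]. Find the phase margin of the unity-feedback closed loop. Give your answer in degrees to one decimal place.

Gain crossover: |G(jω)| = 1 at ω ≈ 0.0238 rad/sec.
∠G(j0.0238) = −90° − arctan(0.0238/3.6) − arctan(0.0238/14) ≈ -90.48°
PM = 180° + (-90.48°) = 89.52°

89.5 deg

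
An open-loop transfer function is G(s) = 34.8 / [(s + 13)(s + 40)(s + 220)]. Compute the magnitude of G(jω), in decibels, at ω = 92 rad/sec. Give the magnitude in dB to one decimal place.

|j92 + 13| = √(92² + 13²) = 92.91
|j92 + 40| = √(92² + 40²) = 100.3
|j92 + 220| = √(92² + 220²) = 238.5
|G(j92)| = 34.8 / (92.91 × 100.3 × 238.5) = 1.5656e-05
20 log₁₀(1.5656e-05) = -96.11 dB

-96.1 dB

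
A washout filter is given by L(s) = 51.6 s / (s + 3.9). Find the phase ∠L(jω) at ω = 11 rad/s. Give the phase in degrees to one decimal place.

19.5°

∠(j11) = 90.00°
∠(j11 + 3.9) = arctan(11/3.9) = 70.48°
∠L(j11) = 90.00° − 70.48° = 19.52°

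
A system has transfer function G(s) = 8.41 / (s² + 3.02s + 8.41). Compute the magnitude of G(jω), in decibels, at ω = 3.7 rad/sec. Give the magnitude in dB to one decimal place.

-3.3 dB

|(j3.7)² + 3.02(j3.7) + 8.41| = |-5.28 + j11.174| = 12.36
|G(j3.7)| = 8.41 / 12.36 = 0.68049
20 log₁₀(0.68049) = -3.34 dB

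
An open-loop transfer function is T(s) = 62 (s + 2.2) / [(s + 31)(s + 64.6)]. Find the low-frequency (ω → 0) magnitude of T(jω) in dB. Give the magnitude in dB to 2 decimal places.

-23.34 dB

T(0) = 62 × 2.2 / (31 × 64.6) = 0.068111
20 log₁₀(0.068111) = -23.336 dB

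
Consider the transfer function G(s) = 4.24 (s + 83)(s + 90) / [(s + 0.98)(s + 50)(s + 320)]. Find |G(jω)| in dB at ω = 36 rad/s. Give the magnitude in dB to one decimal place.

-25.7 dB

|j36 + 83| = √(36² + 83²) = 90.47
|j36 + 90| = √(36² + 90²) = 96.93
|j36 + 0.98| = √(36² + 0.98²) = 36.01
|j36 + 50| = √(36² + 50²) = 61.61
|j36 + 320| = √(36² + 320²) = 322
|G(j36)| = 4.24 × 90.47 × 96.93 / (36.01 × 61.61 × 322) = 0.05204
20 log₁₀(0.05204) = -25.67 dB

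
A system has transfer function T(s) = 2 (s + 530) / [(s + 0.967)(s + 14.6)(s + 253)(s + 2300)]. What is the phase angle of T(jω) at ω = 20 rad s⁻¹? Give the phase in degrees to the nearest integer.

-144°

∠(j20 + 530) = arctan(20/530) = 2.16°
∠(j20 + 0.967) = arctan(20/0.967) = 87.23°
∠(j20 + 14.6) = arctan(20/14.6) = 53.87°
∠(j20 + 253) = arctan(20/253) = 4.52°
∠(j20 + 2300) = arctan(20/2300) = 0.50°
∠T(j20) = 2.16° − (87.23° + 53.87° + 4.52° + 0.50°) = -143.96°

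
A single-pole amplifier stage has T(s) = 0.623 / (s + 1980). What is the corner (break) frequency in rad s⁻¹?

1980 rad s⁻¹

The single real pole at s = −1980 gives a corner at ω = 1980 rad s⁻¹.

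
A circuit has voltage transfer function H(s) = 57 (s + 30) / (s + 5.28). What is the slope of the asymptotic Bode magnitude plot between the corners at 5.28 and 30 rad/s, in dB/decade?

In this band the factors already past their corner are: pole at 5.28; net slope = -20 dB/decade.

-20 dB/decade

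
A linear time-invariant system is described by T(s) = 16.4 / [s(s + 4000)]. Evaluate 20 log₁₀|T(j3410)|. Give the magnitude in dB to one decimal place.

|j3410 + 4000| = √(3410² + 4000²) = 5256
|j3410| = 3410
|T(j3410)| = 16.4 / (5256 × 3410) = 9.1498e-07
20 log₁₀(9.1498e-07) = -120.77 dB

-120.8 dB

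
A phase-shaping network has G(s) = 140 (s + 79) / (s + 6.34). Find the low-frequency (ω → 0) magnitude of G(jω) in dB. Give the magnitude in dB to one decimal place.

G(0) = 140 × 79 / 6.34 = 1744.5
20 log₁₀(1744.5) = 64.83 dB

64.8 dB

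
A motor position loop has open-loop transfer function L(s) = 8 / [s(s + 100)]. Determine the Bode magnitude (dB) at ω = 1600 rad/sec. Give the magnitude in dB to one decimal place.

-110.1 dB

|j1600 + 100| = √(1600² + 100²) = 1603
|j1600| = 1600
|L(j1600)| = 8 / (1603 × 1600) = 3.1189e-06
20 log₁₀(3.1189e-06) = -110.12 dB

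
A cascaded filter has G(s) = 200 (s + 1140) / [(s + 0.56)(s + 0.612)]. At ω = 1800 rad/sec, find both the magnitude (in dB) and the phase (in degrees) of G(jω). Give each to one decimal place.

|j1800 + 1140| = √(1800² + 1140²) = 2131
|j1800 + 0.56| = √(1800² + 0.56²) = 1800
|j1800 + 0.612| = √(1800² + 0.612²) = 1800
|G(j1800)| = 200 × 2131 / (1800 × 1800) = 0.13152
20 log₁₀(0.13152) = -17.62 dB
∠(j1800 + 1140) = arctan(1800/1140) = 57.65°
∠(j1800 + 0.56) = arctan(1800/0.56) = 89.98°
∠(j1800 + 0.612) = arctan(1800/0.612) = 89.98°
∠G(j1800) = 57.65° − (89.98° + 89.98°) = -122.31°

|G| = -17.6 dB, ∠G = -122.3°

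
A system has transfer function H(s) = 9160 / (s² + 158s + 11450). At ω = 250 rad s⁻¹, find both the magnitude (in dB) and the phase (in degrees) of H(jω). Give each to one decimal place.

|H| = -17.0 dB, ∠H = -142.3°

|(j250)² + 158(j250) + 11450| = |-51050 + j39500| = 6.455e+04
|H(j250)| = 9160 / 6.455e+04 = 0.14191
20 log₁₀(0.14191) = -16.96 dB
∠[(j250)² + 158(j250) + 11450] = ∠[-51050 + j39500] = 142.27°
∠H(j250) = −142.27° = -142.27°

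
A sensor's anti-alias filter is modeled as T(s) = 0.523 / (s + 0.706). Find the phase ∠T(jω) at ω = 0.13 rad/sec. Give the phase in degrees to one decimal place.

-10.4 deg

∠(j0.13 + 0.706) = arctan(0.13/0.706) = 10.43°
∠T(j0.13) = −10.43° = -10.43°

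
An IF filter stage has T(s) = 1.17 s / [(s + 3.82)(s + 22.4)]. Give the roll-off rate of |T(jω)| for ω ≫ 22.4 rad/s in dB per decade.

With 1 zero and 2 poles, the high-frequency asymptotic slope is 20 × (1 − 2) = -20 dB/decade.

-20 dB/decade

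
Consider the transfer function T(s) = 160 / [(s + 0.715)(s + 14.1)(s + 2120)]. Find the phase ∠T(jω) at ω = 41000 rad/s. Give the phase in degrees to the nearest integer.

∠(j41000 + 0.715) = arctan(41000/0.715) = 90.00°
∠(j41000 + 14.1) = arctan(41000/14.1) = 89.98°
∠(j41000 + 2120) = arctan(41000/2120) = 87.04°
∠T(j41000) = − (90.00° + 89.98° + 87.04°) = -267.02°

-267°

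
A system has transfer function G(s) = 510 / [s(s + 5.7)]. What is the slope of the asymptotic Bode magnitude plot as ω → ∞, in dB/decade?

-40 dB/decade

With 0 zeros and 2 poles, the high-frequency asymptotic slope is 20 × (0 − 2) = -40 dB/decade.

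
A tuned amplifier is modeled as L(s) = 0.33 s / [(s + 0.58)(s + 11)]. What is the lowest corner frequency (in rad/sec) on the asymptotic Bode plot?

0.58 rad/sec

Break frequencies occur at each pole and zero magnitude: 0.58 rad/sec, 11 rad/sec.
The lowest is 0.58 rad/sec.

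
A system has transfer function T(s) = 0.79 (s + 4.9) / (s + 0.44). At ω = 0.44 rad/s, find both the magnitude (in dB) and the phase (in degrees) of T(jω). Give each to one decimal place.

|j0.44 + 4.9| = √(0.44² + 4.9²) = 4.92
|j0.44 + 0.44| = √(0.44² + 0.44²) = 0.6223
|T(j0.44)| = 0.79 × 4.92 / 0.6223 = 6.246
20 log₁₀(6.246) = 15.91 dB
∠(j0.44 + 4.9) = arctan(0.44/4.9) = 5.13°
∠(j0.44 + 0.44) = arctan(0.44/0.44) = 45.00°
∠T(j0.44) = 5.13° − 45.00° = -39.87°

|T| = 15.9 dB, ∠T = -39.9°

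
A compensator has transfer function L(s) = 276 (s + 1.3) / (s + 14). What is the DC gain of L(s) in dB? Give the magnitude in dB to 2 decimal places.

L(0) = 276 × 1.3 / 14 = 25.629
20 log₁₀(25.629) = 28.174 dB

28.17 dB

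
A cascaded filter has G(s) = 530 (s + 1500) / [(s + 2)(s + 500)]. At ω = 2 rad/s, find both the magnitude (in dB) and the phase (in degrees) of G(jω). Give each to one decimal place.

|j2 + 1500| = √(2² + 1500²) = 1500
|j2 + 2| = √(2² + 2²) = 2.828
|j2 + 500| = √(2² + 500²) = 500
|G(j2)| = 530 × 1500 / (2.828 × 500) = 562.15
20 log₁₀(562.15) = 55.00 dB
∠(j2 + 1500) = arctan(2/1500) = 0.08°
∠(j2 + 2) = arctan(2/2) = 45.00°
∠(j2 + 500) = arctan(2/500) = 0.23°
∠G(j2) = 0.08° − (45.00° + 0.23°) = -45.15°

|G| = 55.0 dB, ∠G = -45.2°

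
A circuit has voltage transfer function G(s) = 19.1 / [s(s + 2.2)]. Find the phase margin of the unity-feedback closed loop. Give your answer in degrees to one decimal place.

Gain crossover: |G(jω)| = 1 at ω ≈ 4.1 rad/s.
∠G(j4.1) = −90° − arctan(4.1/2.2) ≈ -151.80°
PM = 180° + (-151.80°) = 28.20°

28.2°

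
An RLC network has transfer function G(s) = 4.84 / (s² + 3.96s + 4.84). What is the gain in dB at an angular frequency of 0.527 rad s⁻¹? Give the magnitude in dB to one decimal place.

-0.3 dB

|(j0.527)² + 3.96(j0.527) + 4.84| = |4.5623 + j2.0869| = 5.017
|G(j0.527)| = 4.84 / 5.017 = 0.96473
20 log₁₀(0.96473) = -0.31 dB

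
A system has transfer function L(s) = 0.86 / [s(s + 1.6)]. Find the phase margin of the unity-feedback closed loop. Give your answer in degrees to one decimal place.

72.3°

Gain crossover: |L(jω)| = 1 at ω ≈ 0.512 rad/s.
∠L(j0.512) = −90° − arctan(0.512/1.6) ≈ -107.74°
PM = 180° + (-107.74°) = 72.26°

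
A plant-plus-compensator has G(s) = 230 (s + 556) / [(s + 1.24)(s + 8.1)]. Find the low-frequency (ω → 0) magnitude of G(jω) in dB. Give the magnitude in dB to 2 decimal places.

82.10 dB

G(0) = 230 × 556 / (1.24 × 8.1) = 12732
20 log₁₀(12732) = 82.098 dB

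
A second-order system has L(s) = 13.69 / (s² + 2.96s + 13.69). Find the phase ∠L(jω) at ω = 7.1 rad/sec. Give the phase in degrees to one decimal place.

∠[(j7.1)² + 2.96(j7.1) + 13.69] = ∠[-36.72 + j21.016] = 150.22°
∠L(j7.1) = −150.22° = -150.22°

-150.2°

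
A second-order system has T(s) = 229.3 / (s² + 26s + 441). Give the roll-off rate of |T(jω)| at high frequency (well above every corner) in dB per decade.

-40 dB/decade

With 0 zeros and 2 poles, the high-frequency asymptotic slope is 20 × (0 − 2) = -40 dB/decade.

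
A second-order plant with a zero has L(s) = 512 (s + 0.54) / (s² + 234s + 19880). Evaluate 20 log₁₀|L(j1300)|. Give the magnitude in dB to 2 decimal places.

|j1300 + 0.54| = √(1300² + 0.54²) = 1300
|(j1300)² + 234(j1300) + 19880| = |-1.6701e+06 + j3.042e+05| = 1.698e+06
|L(j1300)| = 512 × 1300 / 1.698e+06 = 0.39208
20 log₁₀(0.39208) = -8.132 dB

-8.13 dB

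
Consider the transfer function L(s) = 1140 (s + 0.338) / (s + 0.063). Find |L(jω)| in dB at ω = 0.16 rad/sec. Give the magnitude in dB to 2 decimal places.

67.89 dB

|j0.16 + 0.338| = √(0.16² + 0.338²) = 0.374
|j0.16 + 0.063| = √(0.16² + 0.063²) = 0.172
|L(j0.16)| = 1140 × 0.374 / 0.172 = 2479.2
20 log₁₀(2479.2) = 67.886 dB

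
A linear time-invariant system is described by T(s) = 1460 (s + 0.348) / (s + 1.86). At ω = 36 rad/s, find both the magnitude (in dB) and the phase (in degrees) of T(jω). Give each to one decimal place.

|T| = 63.3 dB, ∠T = 2.4°

|j36 + 0.348| = √(36² + 0.348²) = 36
|j36 + 1.86| = √(36² + 1.86²) = 36.05
|T(j36)| = 1460 × 36 / 36.05 = 1458.1
20 log₁₀(1458.1) = 63.28 dB
∠(j36 + 0.348) = arctan(36/0.348) = 89.45°
∠(j36 + 1.86) = arctan(36/1.86) = 87.04°
∠T(j36) = 89.45° − 87.04° = 2.40°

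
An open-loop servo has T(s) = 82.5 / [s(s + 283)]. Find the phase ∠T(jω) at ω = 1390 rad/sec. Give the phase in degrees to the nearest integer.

-168°

∠(j1390 + 283) = arctan(1390/283) = 78.49°
∠(j1390) = 90.00°
∠T(j1390) = − (78.49° + 90.00°) = -168.49°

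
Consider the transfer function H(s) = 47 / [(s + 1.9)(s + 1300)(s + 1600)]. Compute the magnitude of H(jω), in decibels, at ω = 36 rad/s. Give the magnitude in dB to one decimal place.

|j36 + 1.9| = √(36² + 1.9²) = 36.05
|j36 + 1300| = √(36² + 1300²) = 1300
|j36 + 1600| = √(36² + 1600²) = 1600
|H(j36)| = 47 / (36.05 × 1300 × 1600) = 6.264e-07
20 log₁₀(6.264e-07) = -124.06 dB

-124.1 dB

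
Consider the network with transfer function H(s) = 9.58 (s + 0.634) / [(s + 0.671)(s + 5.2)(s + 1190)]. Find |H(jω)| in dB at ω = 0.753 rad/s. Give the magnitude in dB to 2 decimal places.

|j0.753 + 0.634| = √(0.753² + 0.634²) = 0.9844
|j0.753 + 0.671| = √(0.753² + 0.671²) = 1.009
|j0.753 + 5.2| = √(0.753² + 5.2²) = 5.254
|j0.753 + 1190| = √(0.753² + 1190²) = 1190
|H(j0.753)| = 9.58 × 0.9844 / (1.009 × 5.254 × 1190) = 0.0014954
20 log₁₀(0.0014954) = -56.505 dB

-56.51 dB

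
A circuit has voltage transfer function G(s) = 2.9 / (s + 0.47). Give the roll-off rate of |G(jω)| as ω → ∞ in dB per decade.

-20 dB/decade

With 0 zeros and 1 pole, the high-frequency asymptotic slope is 20 × (0 − 1) = -20 dB/decade.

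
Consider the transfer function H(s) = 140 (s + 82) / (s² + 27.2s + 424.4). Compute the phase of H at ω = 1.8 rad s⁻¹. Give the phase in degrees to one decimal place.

∠(j1.8 + 82) = arctan(1.8/82) = 1.26°
∠[(j1.8)² + 27.2(j1.8) + 424.4] = ∠[421.16 + j48.96] = 6.63°
∠H(j1.8) = 1.26° − 6.63° = -5.37°

-5.4°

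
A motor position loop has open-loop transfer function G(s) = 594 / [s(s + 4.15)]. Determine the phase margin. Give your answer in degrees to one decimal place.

9.7°

Gain crossover: |G(jω)| = 1 at ω ≈ 24.2 rad/s.
∠G(j24.2) = −90° − arctan(24.2/4.15) ≈ -170.27°
PM = 180° + (-170.27°) = 9.73°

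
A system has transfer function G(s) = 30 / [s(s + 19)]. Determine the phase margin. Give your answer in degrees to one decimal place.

85.3°

Gain crossover: |G(jω)| = 1 at ω ≈ 1.57 rad/s.
∠G(j1.57) = −90° − arctan(1.57/19) ≈ -94.73°
PM = 180° + (-94.73°) = 85.27°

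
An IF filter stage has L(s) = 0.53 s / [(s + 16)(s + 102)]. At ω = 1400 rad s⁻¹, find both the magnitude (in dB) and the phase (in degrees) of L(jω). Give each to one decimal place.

|L| = -68.5 dB, ∠L = -85.2 deg

|j1400| = 1400
|j1400 + 16| = √(1400² + 16²) = 1400
|j1400 + 102| = √(1400² + 102²) = 1404
|L(j1400)| = 0.53 × 1400 / (1400 × 1404) = 0.00037755
20 log₁₀(0.00037755) = -68.46 dB
∠(j1400) = 90.00°
∠(j1400 + 16) = arctan(1400/16) = 89.35°
∠(j1400 + 102) = arctan(1400/102) = 85.83°
∠L(j1400) = 90.00° − (89.35° + 85.83°) = -85.18°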